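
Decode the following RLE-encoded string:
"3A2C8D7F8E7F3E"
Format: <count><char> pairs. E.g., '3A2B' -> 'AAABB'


Expanding each <count><char> pair:
  3A -> 'AAA'
  2C -> 'CC'
  8D -> 'DDDDDDDD'
  7F -> 'FFFFFFF'
  8E -> 'EEEEEEEE'
  7F -> 'FFFFFFF'
  3E -> 'EEE'

Decoded = AAACCDDDDDDDDFFFFFFFEEEEEEEEFFFFFFFEEE


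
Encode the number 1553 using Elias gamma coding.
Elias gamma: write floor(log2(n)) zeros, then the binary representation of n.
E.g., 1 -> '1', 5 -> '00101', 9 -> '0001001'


num_bits = floor(log2(1553)) + 1 = 11
leading_zeros = num_bits - 1 = 10
binary(1553) = 11000010001

Elias gamma(1553) = '0000000000' + '11000010001' = 000000000011000010001 (21 bits)


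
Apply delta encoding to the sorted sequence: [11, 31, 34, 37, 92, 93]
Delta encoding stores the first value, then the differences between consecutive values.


First value: 11
Deltas:
  31 - 11 = 20
  34 - 31 = 3
  37 - 34 = 3
  92 - 37 = 55
  93 - 92 = 1


Delta encoded: [11, 20, 3, 3, 55, 1]


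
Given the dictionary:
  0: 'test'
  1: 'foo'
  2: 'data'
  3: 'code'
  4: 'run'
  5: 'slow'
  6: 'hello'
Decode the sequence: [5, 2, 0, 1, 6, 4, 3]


Look up each index in the dictionary:
  5 -> 'slow'
  2 -> 'data'
  0 -> 'test'
  1 -> 'foo'
  6 -> 'hello'
  4 -> 'run'
  3 -> 'code'

Decoded: "slow data test foo hello run code"


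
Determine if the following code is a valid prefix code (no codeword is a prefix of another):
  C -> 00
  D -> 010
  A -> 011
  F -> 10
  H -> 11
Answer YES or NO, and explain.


Checking each pair (does one codeword prefix another?):
  C='00' vs D='010': no prefix
  C='00' vs A='011': no prefix
  C='00' vs F='10': no prefix
  C='00' vs H='11': no prefix
  D='010' vs C='00': no prefix
  D='010' vs A='011': no prefix
  D='010' vs F='10': no prefix
  D='010' vs H='11': no prefix
  A='011' vs C='00': no prefix
  A='011' vs D='010': no prefix
  A='011' vs F='10': no prefix
  A='011' vs H='11': no prefix
  F='10' vs C='00': no prefix
  F='10' vs D='010': no prefix
  F='10' vs A='011': no prefix
  F='10' vs H='11': no prefix
  H='11' vs C='00': no prefix
  H='11' vs D='010': no prefix
  H='11' vs A='011': no prefix
  H='11' vs F='10': no prefix
No violation found over all pairs.

YES -- this is a valid prefix code. No codeword is a prefix of any other codeword.


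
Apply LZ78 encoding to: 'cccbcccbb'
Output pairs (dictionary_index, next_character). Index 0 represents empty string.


LZ78 encoding steps:
Dictionary: {0: ''}
Step 1: w='' (idx 0), next='c' -> output (0, 'c'), add 'c' as idx 1
Step 2: w='c' (idx 1), next='c' -> output (1, 'c'), add 'cc' as idx 2
Step 3: w='' (idx 0), next='b' -> output (0, 'b'), add 'b' as idx 3
Step 4: w='cc' (idx 2), next='c' -> output (2, 'c'), add 'ccc' as idx 4
Step 5: w='b' (idx 3), next='b' -> output (3, 'b'), add 'bb' as idx 5


Encoded: [(0, 'c'), (1, 'c'), (0, 'b'), (2, 'c'), (3, 'b')]


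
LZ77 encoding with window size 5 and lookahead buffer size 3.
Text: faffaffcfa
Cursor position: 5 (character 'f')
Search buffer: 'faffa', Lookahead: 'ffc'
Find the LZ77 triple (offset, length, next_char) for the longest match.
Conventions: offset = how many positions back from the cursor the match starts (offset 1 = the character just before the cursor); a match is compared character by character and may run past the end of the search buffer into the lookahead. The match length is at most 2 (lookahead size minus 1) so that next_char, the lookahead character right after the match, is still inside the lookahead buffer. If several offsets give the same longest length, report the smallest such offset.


Try each offset into the search buffer:
  offset=1 (pos 4, char 'a'): match length 0
  offset=2 (pos 3, char 'f'): match length 1
  offset=3 (pos 2, char 'f'): match length 2
  offset=4 (pos 1, char 'a'): match length 0
  offset=5 (pos 0, char 'f'): match length 1
Longest match has length 2 at offset 3.
next_char = character at position 5 + 2 = 7 -> 'c'

Best match: offset=3, length=2 (matching 'ff' starting at position 2)
LZ77 triple: (3, 2, 'c')


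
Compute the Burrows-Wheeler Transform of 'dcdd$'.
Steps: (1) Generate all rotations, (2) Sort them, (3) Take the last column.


Rotations (sorted):
  0: $dcdd -> last char: d
  1: cdd$d -> last char: d
  2: d$dcd -> last char: d
  3: dcdd$ -> last char: $
  4: dd$dc -> last char: c


BWT = ddd$c


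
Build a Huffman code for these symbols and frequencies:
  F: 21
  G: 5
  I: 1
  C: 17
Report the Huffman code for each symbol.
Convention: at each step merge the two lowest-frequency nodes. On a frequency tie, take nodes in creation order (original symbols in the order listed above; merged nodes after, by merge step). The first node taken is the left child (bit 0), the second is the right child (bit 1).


Huffman tree construction:
Step 1: Merge I(1) + G(5) = 6
Step 2: Merge (I+G)(6) + C(17) = 23
Step 3: Merge F(21) + ((I+G)+C)(23) = 44
Read each symbol's code off the tree from the root (left child = 0, right child = 1).

Codes:
  F: 0 (length 1)
  G: 101 (length 3)
  I: 100 (length 3)
  C: 11 (length 2)
Average code length: 73/44 = 1.6591 bits/symbol


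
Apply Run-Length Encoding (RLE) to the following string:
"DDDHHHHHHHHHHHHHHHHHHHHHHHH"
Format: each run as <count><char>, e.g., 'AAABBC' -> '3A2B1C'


Scanning runs left to right:
  i=0: run of 'D' x 3 -> '3D'
  i=3: run of 'H' x 24 -> '24H'

RLE = 3D24H


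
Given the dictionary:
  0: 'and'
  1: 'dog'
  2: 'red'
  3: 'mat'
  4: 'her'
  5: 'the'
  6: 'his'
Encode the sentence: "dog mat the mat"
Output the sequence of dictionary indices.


Look up each word in the dictionary:
  'dog' -> 1
  'mat' -> 3
  'the' -> 5
  'mat' -> 3

Encoded: [1, 3, 5, 3]


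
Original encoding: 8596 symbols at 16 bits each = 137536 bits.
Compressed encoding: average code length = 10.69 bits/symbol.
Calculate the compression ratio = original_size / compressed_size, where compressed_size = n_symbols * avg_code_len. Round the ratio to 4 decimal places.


original_size = n_symbols * orig_bits = 8596 * 16 = 137536 bits
compressed_size = n_symbols * avg_code_len = 8596 * 10.69 = 91891.24 bits
ratio = original_size / compressed_size = 137536 / 91891.24 = 1.4967

Compression ratio = 1.4967


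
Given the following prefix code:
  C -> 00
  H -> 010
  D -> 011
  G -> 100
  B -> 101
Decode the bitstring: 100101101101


Decoding step by step:
Bits 100 -> G
Bits 101 -> B
Bits 101 -> B
Bits 101 -> B


Decoded message: GBBB


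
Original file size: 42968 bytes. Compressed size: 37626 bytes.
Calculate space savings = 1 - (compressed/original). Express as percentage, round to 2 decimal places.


ratio = compressed/original = 37626/42968 = 0.875675
savings = 1 - ratio = 1 - 0.875675 = 0.124325
as a percentage: 0.124325 * 100 = 12.43%

Space savings = 1 - 37626/42968 = 12.43%


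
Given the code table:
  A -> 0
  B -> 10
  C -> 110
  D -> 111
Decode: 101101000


Decoding:
10 -> B
110 -> C
10 -> B
0 -> A
0 -> A


Result: BCBAA


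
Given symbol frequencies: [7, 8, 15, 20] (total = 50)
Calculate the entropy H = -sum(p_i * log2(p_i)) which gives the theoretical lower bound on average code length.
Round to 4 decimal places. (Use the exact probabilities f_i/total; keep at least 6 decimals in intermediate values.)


Per-symbol terms -p_i * log2(p_i) with p_i = f_i/50:
  p = 7/50 = 0.140000: log2(p) = -2.836501, -p*log2(p) = 0.397110
  p = 8/50 = 0.160000: log2(p) = -2.643856, -p*log2(p) = 0.423017
  p = 15/50 = 0.300000: log2(p) = -1.736966, -p*log2(p) = 0.521090
  p = 20/50 = 0.400000: log2(p) = -1.321928, -p*log2(p) = 0.528771
H = 0.397110 + 0.423017 + 0.521090 + 0.528771 = 1.869988

H = 1.87 bits/symbol


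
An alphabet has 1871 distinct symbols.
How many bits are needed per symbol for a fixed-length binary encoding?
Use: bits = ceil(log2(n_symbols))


log2(1871) = 10.8696
Bracket: 2^10 = 1024 < 1871 <= 2^11 = 2048
So ceil(log2(1871)) = 11

bits = ceil(log2(1871)) = ceil(10.8696) = 11 bits


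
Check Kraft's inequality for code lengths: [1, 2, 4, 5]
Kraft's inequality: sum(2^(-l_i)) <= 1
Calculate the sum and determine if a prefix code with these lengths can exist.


Sum = 2^(-1) + 2^(-2) + 2^(-4) + 2^(-5)
    = 0.5 + 0.25 + 0.0625 + 0.03125
    = 27/32 = 0.84375
Since 0.84375 <= 1, Kraft's inequality IS satisfied.
A prefix code with these lengths CAN exist.

Kraft sum = 0.84375. Satisfied.


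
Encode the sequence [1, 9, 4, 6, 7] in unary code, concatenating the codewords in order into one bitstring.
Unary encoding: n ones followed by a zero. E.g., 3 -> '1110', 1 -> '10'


Encode each number as n ones followed by a terminating 0:
  1 -> 10 (2 bits)
  9 -> 1111111110 (10 bits)
  4 -> 11110 (5 bits)
  6 -> 1111110 (7 bits)
  7 -> 11111110 (8 bits)
Total length = 2 + 10 + 5 + 7 + 8 = 32 bits.

Unary([1, 9, 4, 6, 7]) = 10111111111011110111111011111110 (32 bits)


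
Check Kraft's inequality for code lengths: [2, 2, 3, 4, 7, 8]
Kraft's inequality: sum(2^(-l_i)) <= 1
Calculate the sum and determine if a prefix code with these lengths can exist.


Sum = 2^(-2) + 2^(-2) + 2^(-3) + 2^(-4) + 2^(-7) + 2^(-8)
    = 0.25 + 0.25 + 0.125 + 0.0625 + 0.0078125 + 0.00390625
    = 179/256 = 0.69921875
Since 0.69921875 <= 1, Kraft's inequality IS satisfied.
A prefix code with these lengths CAN exist.

Kraft sum = 0.69921875. Satisfied.


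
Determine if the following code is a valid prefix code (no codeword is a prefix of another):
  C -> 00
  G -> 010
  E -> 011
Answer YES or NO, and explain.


Checking each pair (does one codeword prefix another?):
  C='00' vs G='010': no prefix
  C='00' vs E='011': no prefix
  G='010' vs C='00': no prefix
  G='010' vs E='011': no prefix
  E='011' vs C='00': no prefix
  E='011' vs G='010': no prefix
No violation found over all pairs.

YES -- this is a valid prefix code. No codeword is a prefix of any other codeword.


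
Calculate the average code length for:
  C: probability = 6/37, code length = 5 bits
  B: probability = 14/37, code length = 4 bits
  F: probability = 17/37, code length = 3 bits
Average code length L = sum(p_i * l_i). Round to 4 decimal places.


Weighted contributions p_i * l_i:
  C: (6/37) * 5 = 30/37
  B: (14/37) * 4 = 56/37
  F: (17/37) * 3 = 51/37
Sum = (30 + 56 + 51)/37 = 137/37

L = 137/37 = 3.7027 bits/symbol


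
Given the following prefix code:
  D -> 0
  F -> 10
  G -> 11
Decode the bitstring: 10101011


Decoding step by step:
Bits 10 -> F
Bits 10 -> F
Bits 10 -> F
Bits 11 -> G


Decoded message: FFFG


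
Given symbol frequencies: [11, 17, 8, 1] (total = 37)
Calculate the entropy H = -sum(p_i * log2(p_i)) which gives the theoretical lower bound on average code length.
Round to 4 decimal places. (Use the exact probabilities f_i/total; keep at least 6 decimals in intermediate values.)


Per-symbol terms -p_i * log2(p_i) with p_i = f_i/37:
  p = 11/37 = 0.297297: log2(p) = -1.750022, -p*log2(p) = 0.520277
  p = 17/37 = 0.459459: log2(p) = -1.121991, -p*log2(p) = 0.515509
  p = 8/37 = 0.216216: log2(p) = -2.209453, -p*log2(p) = 0.477720
  p = 1/37 = 0.027027: log2(p) = -5.209453, -p*log2(p) = 0.140796
H = 0.520277 + 0.515509 + 0.477720 + 0.140796 = 1.654302

H = 1.6543 bits/symbol


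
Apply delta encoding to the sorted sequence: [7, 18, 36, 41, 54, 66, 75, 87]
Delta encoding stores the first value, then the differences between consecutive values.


First value: 7
Deltas:
  18 - 7 = 11
  36 - 18 = 18
  41 - 36 = 5
  54 - 41 = 13
  66 - 54 = 12
  75 - 66 = 9
  87 - 75 = 12


Delta encoded: [7, 11, 18, 5, 13, 12, 9, 12]


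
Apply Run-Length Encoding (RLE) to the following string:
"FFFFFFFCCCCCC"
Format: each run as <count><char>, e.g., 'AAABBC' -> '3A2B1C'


Scanning runs left to right:
  i=0: run of 'F' x 7 -> '7F'
  i=7: run of 'C' x 6 -> '6C'

RLE = 7F6C


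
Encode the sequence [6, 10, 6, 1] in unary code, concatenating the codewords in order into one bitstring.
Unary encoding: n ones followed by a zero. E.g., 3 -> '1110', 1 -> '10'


Encode each number as n ones followed by a terminating 0:
  6 -> 1111110 (7 bits)
  10 -> 11111111110 (11 bits)
  6 -> 1111110 (7 bits)
  1 -> 10 (2 bits)
Total length = 7 + 11 + 7 + 2 = 27 bits.

Unary([6, 10, 6, 1]) = 111111011111111110111111010 (27 bits)


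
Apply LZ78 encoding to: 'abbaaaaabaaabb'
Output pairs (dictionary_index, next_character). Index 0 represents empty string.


LZ78 encoding steps:
Dictionary: {0: ''}
Step 1: w='' (idx 0), next='a' -> output (0, 'a'), add 'a' as idx 1
Step 2: w='' (idx 0), next='b' -> output (0, 'b'), add 'b' as idx 2
Step 3: w='b' (idx 2), next='a' -> output (2, 'a'), add 'ba' as idx 3
Step 4: w='a' (idx 1), next='a' -> output (1, 'a'), add 'aa' as idx 4
Step 5: w='aa' (idx 4), next='b' -> output (4, 'b'), add 'aab' as idx 5
Step 6: w='aa' (idx 4), next='a' -> output (4, 'a'), add 'aaa' as idx 6
Step 7: w='b' (idx 2), next='b' -> output (2, 'b'), add 'bb' as idx 7


Encoded: [(0, 'a'), (0, 'b'), (2, 'a'), (1, 'a'), (4, 'b'), (4, 'a'), (2, 'b')]


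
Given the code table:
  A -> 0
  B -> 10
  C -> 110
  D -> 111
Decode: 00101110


Decoding:
0 -> A
0 -> A
10 -> B
111 -> D
0 -> A


Result: AABDA


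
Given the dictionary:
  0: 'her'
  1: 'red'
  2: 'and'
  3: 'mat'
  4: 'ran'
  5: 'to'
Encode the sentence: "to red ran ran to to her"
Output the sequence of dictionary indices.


Look up each word in the dictionary:
  'to' -> 5
  'red' -> 1
  'ran' -> 4
  'ran' -> 4
  'to' -> 5
  'to' -> 5
  'her' -> 0

Encoded: [5, 1, 4, 4, 5, 5, 0]


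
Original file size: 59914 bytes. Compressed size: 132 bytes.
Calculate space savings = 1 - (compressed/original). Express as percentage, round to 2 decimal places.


ratio = compressed/original = 132/59914 = 0.002203
savings = 1 - ratio = 1 - 0.002203 = 0.997797
as a percentage: 0.997797 * 100 = 99.78%

Space savings = 1 - 132/59914 = 99.78%


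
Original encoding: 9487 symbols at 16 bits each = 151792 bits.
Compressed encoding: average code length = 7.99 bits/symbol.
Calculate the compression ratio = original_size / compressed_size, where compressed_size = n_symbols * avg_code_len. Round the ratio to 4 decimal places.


original_size = n_symbols * orig_bits = 9487 * 16 = 151792 bits
compressed_size = n_symbols * avg_code_len = 9487 * 7.99 = 75801.13 bits
ratio = original_size / compressed_size = 151792 / 75801.13 = 2.0025

Compression ratio = 2.0025


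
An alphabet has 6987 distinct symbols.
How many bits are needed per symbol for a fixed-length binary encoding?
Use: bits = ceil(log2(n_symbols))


log2(6987) = 12.7705
Bracket: 2^12 = 4096 < 6987 <= 2^13 = 8192
So ceil(log2(6987)) = 13

bits = ceil(log2(6987)) = ceil(12.7705) = 13 bits


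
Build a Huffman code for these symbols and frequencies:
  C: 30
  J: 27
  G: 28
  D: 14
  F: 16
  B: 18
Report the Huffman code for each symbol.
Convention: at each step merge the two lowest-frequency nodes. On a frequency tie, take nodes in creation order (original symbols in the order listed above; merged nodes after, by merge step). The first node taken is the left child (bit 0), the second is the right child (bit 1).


Huffman tree construction:
Step 1: Merge D(14) + F(16) = 30
Step 2: Merge B(18) + J(27) = 45
Step 3: Merge G(28) + C(30) = 58
Step 4: Merge (D+F)(30) + (B+J)(45) = 75
Step 5: Merge (G+C)(58) + ((D+F)+(B+J))(75) = 133
Read each symbol's code off the tree from the root (left child = 0, right child = 1).

Codes:
  C: 01 (length 2)
  J: 111 (length 3)
  G: 00 (length 2)
  D: 100 (length 3)
  F: 101 (length 3)
  B: 110 (length 3)
Average code length: 341/133 = 2.5639 bits/symbol


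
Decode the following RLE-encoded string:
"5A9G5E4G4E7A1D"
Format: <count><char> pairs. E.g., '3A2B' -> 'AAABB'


Expanding each <count><char> pair:
  5A -> 'AAAAA'
  9G -> 'GGGGGGGGG'
  5E -> 'EEEEE'
  4G -> 'GGGG'
  4E -> 'EEEE'
  7A -> 'AAAAAAA'
  1D -> 'D'

Decoded = AAAAAGGGGGGGGGEEEEEGGGGEEEEAAAAAAAD


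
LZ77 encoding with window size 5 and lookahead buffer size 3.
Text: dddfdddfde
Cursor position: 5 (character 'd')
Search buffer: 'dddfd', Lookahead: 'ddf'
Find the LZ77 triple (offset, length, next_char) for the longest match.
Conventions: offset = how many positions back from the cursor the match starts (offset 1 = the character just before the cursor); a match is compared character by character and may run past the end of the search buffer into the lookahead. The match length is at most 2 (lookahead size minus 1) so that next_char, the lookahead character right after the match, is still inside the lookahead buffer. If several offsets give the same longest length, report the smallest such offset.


Try each offset into the search buffer:
  offset=1 (pos 4, char 'd'): match length 2
  offset=2 (pos 3, char 'f'): match length 0
  offset=3 (pos 2, char 'd'): match length 1
  offset=4 (pos 1, char 'd'): match length 2
  offset=5 (pos 0, char 'd'): match length 2
Longest match has length 2, found at offsets 1, 4, 5; take the smallest, offset 1.
next_char = character at position 5 + 2 = 7 -> 'f'

Best match: offset=1, length=2 (matching 'dd' starting at position 4)
LZ77 triple: (1, 2, 'f')


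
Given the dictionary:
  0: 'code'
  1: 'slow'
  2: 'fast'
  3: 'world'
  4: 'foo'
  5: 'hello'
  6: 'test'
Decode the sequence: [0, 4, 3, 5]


Look up each index in the dictionary:
  0 -> 'code'
  4 -> 'foo'
  3 -> 'world'
  5 -> 'hello'

Decoded: "code foo world hello"


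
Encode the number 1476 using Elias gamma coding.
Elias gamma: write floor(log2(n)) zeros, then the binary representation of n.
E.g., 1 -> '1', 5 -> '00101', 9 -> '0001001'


num_bits = floor(log2(1476)) + 1 = 11
leading_zeros = num_bits - 1 = 10
binary(1476) = 10111000100

Elias gamma(1476) = '0000000000' + '10111000100' = 000000000010111000100 (21 bits)


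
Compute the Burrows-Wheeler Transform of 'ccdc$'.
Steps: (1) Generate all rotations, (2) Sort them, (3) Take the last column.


Rotations (sorted):
  0: $ccdc -> last char: c
  1: c$ccd -> last char: d
  2: ccdc$ -> last char: $
  3: cdc$c -> last char: c
  4: dc$cc -> last char: c


BWT = cd$cc


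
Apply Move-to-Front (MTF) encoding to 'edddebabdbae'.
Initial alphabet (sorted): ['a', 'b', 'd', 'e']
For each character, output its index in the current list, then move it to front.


MTF encoding:
'e': index 3 in ['a', 'b', 'd', 'e'] -> ['e', 'a', 'b', 'd']
'd': index 3 in ['e', 'a', 'b', 'd'] -> ['d', 'e', 'a', 'b']
'd': index 0 in ['d', 'e', 'a', 'b'] -> ['d', 'e', 'a', 'b']
'd': index 0 in ['d', 'e', 'a', 'b'] -> ['d', 'e', 'a', 'b']
'e': index 1 in ['d', 'e', 'a', 'b'] -> ['e', 'd', 'a', 'b']
'b': index 3 in ['e', 'd', 'a', 'b'] -> ['b', 'e', 'd', 'a']
'a': index 3 in ['b', 'e', 'd', 'a'] -> ['a', 'b', 'e', 'd']
'b': index 1 in ['a', 'b', 'e', 'd'] -> ['b', 'a', 'e', 'd']
'd': index 3 in ['b', 'a', 'e', 'd'] -> ['d', 'b', 'a', 'e']
'b': index 1 in ['d', 'b', 'a', 'e'] -> ['b', 'd', 'a', 'e']
'a': index 2 in ['b', 'd', 'a', 'e'] -> ['a', 'b', 'd', 'e']
'e': index 3 in ['a', 'b', 'd', 'e'] -> ['e', 'a', 'b', 'd']


Output: [3, 3, 0, 0, 1, 3, 3, 1, 3, 1, 2, 3]


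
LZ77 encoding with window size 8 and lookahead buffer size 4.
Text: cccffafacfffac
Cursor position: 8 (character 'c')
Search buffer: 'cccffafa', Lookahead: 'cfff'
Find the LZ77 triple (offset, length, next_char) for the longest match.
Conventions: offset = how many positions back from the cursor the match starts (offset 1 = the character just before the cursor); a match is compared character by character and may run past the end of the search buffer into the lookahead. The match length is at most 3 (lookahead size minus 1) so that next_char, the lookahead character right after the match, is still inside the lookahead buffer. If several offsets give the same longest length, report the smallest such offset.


Try each offset into the search buffer:
  offset=1 (pos 7, char 'a'): match length 0
  offset=2 (pos 6, char 'f'): match length 0
  offset=3 (pos 5, char 'a'): match length 0
  offset=4 (pos 4, char 'f'): match length 0
  offset=5 (pos 3, char 'f'): match length 0
  offset=6 (pos 2, char 'c'): match length 3
  offset=7 (pos 1, char 'c'): match length 1
  offset=8 (pos 0, char 'c'): match length 1
Longest match has length 3 at offset 6.
next_char = character at position 8 + 3 = 11 -> 'f'

Best match: offset=6, length=3 (matching 'cff' starting at position 2)
LZ77 triple: (6, 3, 'f')


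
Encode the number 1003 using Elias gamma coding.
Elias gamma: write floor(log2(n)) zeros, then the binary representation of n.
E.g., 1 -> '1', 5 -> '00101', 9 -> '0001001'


num_bits = floor(log2(1003)) + 1 = 10
leading_zeros = num_bits - 1 = 9
binary(1003) = 1111101011

Elias gamma(1003) = '000000000' + '1111101011' = 0000000001111101011 (19 bits)


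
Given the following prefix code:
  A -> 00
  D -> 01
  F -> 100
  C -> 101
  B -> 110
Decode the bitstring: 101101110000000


Decoding step by step:
Bits 101 -> C
Bits 101 -> C
Bits 110 -> B
Bits 00 -> A
Bits 00 -> A
Bits 00 -> A


Decoded message: CCBAAA


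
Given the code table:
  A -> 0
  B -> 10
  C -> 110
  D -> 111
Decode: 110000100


Decoding:
110 -> C
0 -> A
0 -> A
0 -> A
10 -> B
0 -> A


Result: CAAABA


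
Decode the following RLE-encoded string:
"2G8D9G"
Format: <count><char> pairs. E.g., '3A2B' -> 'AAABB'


Expanding each <count><char> pair:
  2G -> 'GG'
  8D -> 'DDDDDDDD'
  9G -> 'GGGGGGGGG'

Decoded = GGDDDDDDDDGGGGGGGGG


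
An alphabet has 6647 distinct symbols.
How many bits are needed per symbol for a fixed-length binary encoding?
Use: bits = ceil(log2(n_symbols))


log2(6647) = 12.6985
Bracket: 2^12 = 4096 < 6647 <= 2^13 = 8192
So ceil(log2(6647)) = 13

bits = ceil(log2(6647)) = ceil(12.6985) = 13 bits


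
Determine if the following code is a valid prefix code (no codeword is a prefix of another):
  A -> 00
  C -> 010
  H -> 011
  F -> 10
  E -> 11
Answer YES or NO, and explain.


Checking each pair (does one codeword prefix another?):
  A='00' vs C='010': no prefix
  A='00' vs H='011': no prefix
  A='00' vs F='10': no prefix
  A='00' vs E='11': no prefix
  C='010' vs A='00': no prefix
  C='010' vs H='011': no prefix
  C='010' vs F='10': no prefix
  C='010' vs E='11': no prefix
  H='011' vs A='00': no prefix
  H='011' vs C='010': no prefix
  H='011' vs F='10': no prefix
  H='011' vs E='11': no prefix
  F='10' vs A='00': no prefix
  F='10' vs C='010': no prefix
  F='10' vs H='011': no prefix
  F='10' vs E='11': no prefix
  E='11' vs A='00': no prefix
  E='11' vs C='010': no prefix
  E='11' vs H='011': no prefix
  E='11' vs F='10': no prefix
No violation found over all pairs.

YES -- this is a valid prefix code. No codeword is a prefix of any other codeword.


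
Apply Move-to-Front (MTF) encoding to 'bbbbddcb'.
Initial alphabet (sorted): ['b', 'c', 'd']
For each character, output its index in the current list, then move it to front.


MTF encoding:
'b': index 0 in ['b', 'c', 'd'] -> ['b', 'c', 'd']
'b': index 0 in ['b', 'c', 'd'] -> ['b', 'c', 'd']
'b': index 0 in ['b', 'c', 'd'] -> ['b', 'c', 'd']
'b': index 0 in ['b', 'c', 'd'] -> ['b', 'c', 'd']
'd': index 2 in ['b', 'c', 'd'] -> ['d', 'b', 'c']
'd': index 0 in ['d', 'b', 'c'] -> ['d', 'b', 'c']
'c': index 2 in ['d', 'b', 'c'] -> ['c', 'd', 'b']
'b': index 2 in ['c', 'd', 'b'] -> ['b', 'c', 'd']


Output: [0, 0, 0, 0, 2, 0, 2, 2]


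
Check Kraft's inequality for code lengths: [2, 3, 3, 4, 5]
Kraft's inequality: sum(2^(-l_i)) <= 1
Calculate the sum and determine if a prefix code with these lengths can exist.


Sum = 2^(-2) + 2^(-3) + 2^(-3) + 2^(-4) + 2^(-5)
    = 0.25 + 0.125 + 0.125 + 0.0625 + 0.03125
    = 19/32 = 0.59375
Since 0.59375 <= 1, Kraft's inequality IS satisfied.
A prefix code with these lengths CAN exist.

Kraft sum = 0.59375. Satisfied.


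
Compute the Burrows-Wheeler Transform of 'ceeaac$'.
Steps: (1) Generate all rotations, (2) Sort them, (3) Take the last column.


Rotations (sorted):
  0: $ceeaac -> last char: c
  1: aac$cee -> last char: e
  2: ac$ceea -> last char: a
  3: c$ceeaa -> last char: a
  4: ceeaac$ -> last char: $
  5: eaac$ce -> last char: e
  6: eeaac$c -> last char: c


BWT = ceaa$ec


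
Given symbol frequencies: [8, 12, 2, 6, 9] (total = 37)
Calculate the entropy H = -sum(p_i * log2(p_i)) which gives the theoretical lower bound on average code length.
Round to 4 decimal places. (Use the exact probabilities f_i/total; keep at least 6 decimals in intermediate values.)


Per-symbol terms -p_i * log2(p_i) with p_i = f_i/37:
  p = 8/37 = 0.216216: log2(p) = -2.209453, -p*log2(p) = 0.477720
  p = 12/37 = 0.324324: log2(p) = -1.624491, -p*log2(p) = 0.526862
  p = 2/37 = 0.054054: log2(p) = -4.209453, -p*log2(p) = 0.227538
  p = 6/37 = 0.162162: log2(p) = -2.624491, -p*log2(p) = 0.425593
  p = 9/37 = 0.243243: log2(p) = -2.039528, -p*log2(p) = 0.496101
H = 0.477720 + 0.526862 + 0.227538 + 0.425593 + 0.496101 = 2.153814

H = 2.1538 bits/symbol


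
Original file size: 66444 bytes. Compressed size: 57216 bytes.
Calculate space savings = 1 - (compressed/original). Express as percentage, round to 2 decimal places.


ratio = compressed/original = 57216/66444 = 0.861116
savings = 1 - ratio = 1 - 0.861116 = 0.138884
as a percentage: 0.138884 * 100 = 13.89%

Space savings = 1 - 57216/66444 = 13.89%


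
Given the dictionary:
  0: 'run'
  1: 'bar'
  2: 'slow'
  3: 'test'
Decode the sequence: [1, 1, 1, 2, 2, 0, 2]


Look up each index in the dictionary:
  1 -> 'bar'
  1 -> 'bar'
  1 -> 'bar'
  2 -> 'slow'
  2 -> 'slow'
  0 -> 'run'
  2 -> 'slow'

Decoded: "bar bar bar slow slow run slow"


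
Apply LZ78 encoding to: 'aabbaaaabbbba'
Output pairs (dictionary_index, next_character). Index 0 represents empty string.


LZ78 encoding steps:
Dictionary: {0: ''}
Step 1: w='' (idx 0), next='a' -> output (0, 'a'), add 'a' as idx 1
Step 2: w='a' (idx 1), next='b' -> output (1, 'b'), add 'ab' as idx 2
Step 3: w='' (idx 0), next='b' -> output (0, 'b'), add 'b' as idx 3
Step 4: w='a' (idx 1), next='a' -> output (1, 'a'), add 'aa' as idx 4
Step 5: w='aa' (idx 4), next='b' -> output (4, 'b'), add 'aab' as idx 5
Step 6: w='b' (idx 3), next='b' -> output (3, 'b'), add 'bb' as idx 6
Step 7: w='b' (idx 3), next='a' -> output (3, 'a'), add 'ba' as idx 7


Encoded: [(0, 'a'), (1, 'b'), (0, 'b'), (1, 'a'), (4, 'b'), (3, 'b'), (3, 'a')]


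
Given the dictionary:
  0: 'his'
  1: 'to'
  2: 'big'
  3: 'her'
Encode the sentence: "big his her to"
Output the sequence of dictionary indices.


Look up each word in the dictionary:
  'big' -> 2
  'his' -> 0
  'her' -> 3
  'to' -> 1

Encoded: [2, 0, 3, 1]


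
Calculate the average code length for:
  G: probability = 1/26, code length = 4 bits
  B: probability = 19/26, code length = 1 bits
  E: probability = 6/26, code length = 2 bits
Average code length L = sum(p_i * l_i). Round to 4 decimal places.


Weighted contributions p_i * l_i:
  G: (1/26) * 4 = 4/26
  B: (19/26) * 1 = 19/26
  E: (6/26) * 2 = 12/26
Sum = (4 + 19 + 12)/26 = 35/26

L = 35/26 = 1.3462 bits/symbol


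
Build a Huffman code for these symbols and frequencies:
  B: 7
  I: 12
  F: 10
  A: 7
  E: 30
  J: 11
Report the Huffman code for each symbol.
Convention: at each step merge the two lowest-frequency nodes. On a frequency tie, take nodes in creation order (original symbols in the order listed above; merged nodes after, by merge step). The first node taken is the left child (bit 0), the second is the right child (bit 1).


Huffman tree construction:
Step 1: Merge B(7) + A(7) = 14
Step 2: Merge F(10) + J(11) = 21
Step 3: Merge I(12) + (B+A)(14) = 26
Step 4: Merge (F+J)(21) + (I+(B+A))(26) = 47
Step 5: Merge E(30) + ((F+J)+(I+(B+A)))(47) = 77
Read each symbol's code off the tree from the root (left child = 0, right child = 1).

Codes:
  B: 1110 (length 4)
  I: 110 (length 3)
  F: 100 (length 3)
  A: 1111 (length 4)
  E: 0 (length 1)
  J: 101 (length 3)
Average code length: 185/77 = 2.4026 bits/symbol


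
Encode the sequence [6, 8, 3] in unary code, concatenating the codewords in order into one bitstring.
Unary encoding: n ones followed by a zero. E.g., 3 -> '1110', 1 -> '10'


Encode each number as n ones followed by a terminating 0:
  6 -> 1111110 (7 bits)
  8 -> 111111110 (9 bits)
  3 -> 1110 (4 bits)
Total length = 7 + 9 + 4 = 20 bits.

Unary([6, 8, 3]) = 11111101111111101110 (20 bits)


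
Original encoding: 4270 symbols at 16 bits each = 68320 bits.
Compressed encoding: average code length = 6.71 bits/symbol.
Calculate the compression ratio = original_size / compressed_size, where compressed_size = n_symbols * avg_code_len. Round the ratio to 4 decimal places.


original_size = n_symbols * orig_bits = 4270 * 16 = 68320 bits
compressed_size = n_symbols * avg_code_len = 4270 * 6.71 = 28651.7 bits
ratio = original_size / compressed_size = 68320 / 28651.7 = 2.3845

Compression ratio = 2.3845


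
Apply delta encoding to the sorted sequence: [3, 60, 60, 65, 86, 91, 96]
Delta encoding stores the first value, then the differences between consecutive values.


First value: 3
Deltas:
  60 - 3 = 57
  60 - 60 = 0
  65 - 60 = 5
  86 - 65 = 21
  91 - 86 = 5
  96 - 91 = 5


Delta encoded: [3, 57, 0, 5, 21, 5, 5]


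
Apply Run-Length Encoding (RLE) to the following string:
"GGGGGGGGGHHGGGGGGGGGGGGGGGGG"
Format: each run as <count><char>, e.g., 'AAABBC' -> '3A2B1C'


Scanning runs left to right:
  i=0: run of 'G' x 9 -> '9G'
  i=9: run of 'H' x 2 -> '2H'
  i=11: run of 'G' x 17 -> '17G'

RLE = 9G2H17G


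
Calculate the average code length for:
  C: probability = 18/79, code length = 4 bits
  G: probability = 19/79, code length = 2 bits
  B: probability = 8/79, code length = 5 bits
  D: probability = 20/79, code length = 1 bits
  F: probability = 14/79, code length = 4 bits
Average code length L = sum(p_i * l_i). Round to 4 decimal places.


Weighted contributions p_i * l_i:
  C: (18/79) * 4 = 72/79
  G: (19/79) * 2 = 38/79
  B: (8/79) * 5 = 40/79
  D: (20/79) * 1 = 20/79
  F: (14/79) * 4 = 56/79
Sum = (72 + 38 + 40 + 20 + 56)/79 = 226/79

L = 226/79 = 2.8608 bits/symbol


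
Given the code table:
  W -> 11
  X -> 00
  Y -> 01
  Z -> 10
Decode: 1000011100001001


Decoding:
10 -> Z
00 -> X
01 -> Y
11 -> W
00 -> X
00 -> X
10 -> Z
01 -> Y


Result: ZXYWXXZY


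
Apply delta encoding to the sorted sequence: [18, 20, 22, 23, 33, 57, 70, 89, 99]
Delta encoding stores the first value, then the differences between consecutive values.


First value: 18
Deltas:
  20 - 18 = 2
  22 - 20 = 2
  23 - 22 = 1
  33 - 23 = 10
  57 - 33 = 24
  70 - 57 = 13
  89 - 70 = 19
  99 - 89 = 10


Delta encoded: [18, 2, 2, 1, 10, 24, 13, 19, 10]


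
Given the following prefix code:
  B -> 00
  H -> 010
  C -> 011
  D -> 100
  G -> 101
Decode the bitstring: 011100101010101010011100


Decoding step by step:
Bits 011 -> C
Bits 100 -> D
Bits 101 -> G
Bits 010 -> H
Bits 101 -> G
Bits 010 -> H
Bits 011 -> C
Bits 100 -> D


Decoded message: CDGHGHCD


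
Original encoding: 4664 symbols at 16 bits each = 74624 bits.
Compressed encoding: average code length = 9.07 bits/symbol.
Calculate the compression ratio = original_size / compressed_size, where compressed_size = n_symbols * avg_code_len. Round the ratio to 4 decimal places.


original_size = n_symbols * orig_bits = 4664 * 16 = 74624 bits
compressed_size = n_symbols * avg_code_len = 4664 * 9.07 = 42302.48 bits
ratio = original_size / compressed_size = 74624 / 42302.48 = 1.7641

Compression ratio = 1.7641


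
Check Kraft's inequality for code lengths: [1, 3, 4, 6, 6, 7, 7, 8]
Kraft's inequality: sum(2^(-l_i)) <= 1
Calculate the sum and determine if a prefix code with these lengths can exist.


Sum = 2^(-1) + 2^(-3) + 2^(-4) + 2^(-6) + 2^(-6) + 2^(-7) + 2^(-7) + 2^(-8)
    = 0.5 + 0.125 + 0.0625 + 0.015625 + 0.015625 + 0.0078125 + 0.0078125 + 0.00390625
    = 189/256 = 0.73828125
Since 0.73828125 <= 1, Kraft's inequality IS satisfied.
A prefix code with these lengths CAN exist.

Kraft sum = 0.73828125. Satisfied.


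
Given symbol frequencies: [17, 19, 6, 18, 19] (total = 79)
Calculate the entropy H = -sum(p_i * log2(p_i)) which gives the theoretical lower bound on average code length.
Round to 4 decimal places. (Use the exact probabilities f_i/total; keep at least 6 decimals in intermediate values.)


Per-symbol terms -p_i * log2(p_i) with p_i = f_i/79:
  p = 17/79 = 0.215190: log2(p) = -2.216318, -p*log2(p) = 0.476929
  p = 19/79 = 0.240506: log2(p) = -2.055853, -p*log2(p) = 0.494446
  p = 6/79 = 0.075949: log2(p) = -3.718818, -p*log2(p) = 0.282442
  p = 18/79 = 0.227848: log2(p) = -2.133856, -p*log2(p) = 0.486195
  p = 19/79 = 0.240506: log2(p) = -2.055853, -p*log2(p) = 0.494446
H = 0.476929 + 0.494446 + 0.282442 + 0.486195 + 0.494446 = 2.234458

H = 2.2345 bits/symbol


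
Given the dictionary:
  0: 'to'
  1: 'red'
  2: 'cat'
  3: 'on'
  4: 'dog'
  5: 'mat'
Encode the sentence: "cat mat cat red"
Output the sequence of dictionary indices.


Look up each word in the dictionary:
  'cat' -> 2
  'mat' -> 5
  'cat' -> 2
  'red' -> 1

Encoded: [2, 5, 2, 1]


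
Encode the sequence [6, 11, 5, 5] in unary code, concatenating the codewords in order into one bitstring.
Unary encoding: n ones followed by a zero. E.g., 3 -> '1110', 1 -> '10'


Encode each number as n ones followed by a terminating 0:
  6 -> 1111110 (7 bits)
  11 -> 111111111110 (12 bits)
  5 -> 111110 (6 bits)
  5 -> 111110 (6 bits)
Total length = 7 + 12 + 6 + 6 = 31 bits.

Unary([6, 11, 5, 5]) = 1111110111111111110111110111110 (31 bits)


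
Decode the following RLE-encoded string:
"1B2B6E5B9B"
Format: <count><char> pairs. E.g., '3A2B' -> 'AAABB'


Expanding each <count><char> pair:
  1B -> 'B'
  2B -> 'BB'
  6E -> 'EEEEEE'
  5B -> 'BBBBB'
  9B -> 'BBBBBBBBB'

Decoded = BBBEEEEEEBBBBBBBBBBBBBB


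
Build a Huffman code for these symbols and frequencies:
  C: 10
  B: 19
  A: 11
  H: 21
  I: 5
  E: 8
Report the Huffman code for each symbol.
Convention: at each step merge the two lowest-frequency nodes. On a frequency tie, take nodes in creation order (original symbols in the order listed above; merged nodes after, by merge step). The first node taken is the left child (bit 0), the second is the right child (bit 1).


Huffman tree construction:
Step 1: Merge I(5) + E(8) = 13
Step 2: Merge C(10) + A(11) = 21
Step 3: Merge (I+E)(13) + B(19) = 32
Step 4: Merge H(21) + (C+A)(21) = 42
Step 5: Merge ((I+E)+B)(32) + (H+(C+A))(42) = 74
Read each symbol's code off the tree from the root (left child = 0, right child = 1).

Codes:
  C: 110 (length 3)
  B: 01 (length 2)
  A: 111 (length 3)
  H: 10 (length 2)
  I: 000 (length 3)
  E: 001 (length 3)
Average code length: 182/74 = 2.4595 bits/symbol


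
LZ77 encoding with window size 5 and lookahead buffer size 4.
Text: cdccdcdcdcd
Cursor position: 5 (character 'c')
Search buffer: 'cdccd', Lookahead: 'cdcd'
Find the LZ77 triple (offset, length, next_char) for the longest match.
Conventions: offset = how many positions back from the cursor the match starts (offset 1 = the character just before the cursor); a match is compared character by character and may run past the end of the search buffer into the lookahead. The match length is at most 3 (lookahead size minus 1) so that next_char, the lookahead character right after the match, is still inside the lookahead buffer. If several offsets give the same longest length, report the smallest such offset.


Try each offset into the search buffer:
  offset=1 (pos 4, char 'd'): match length 0
  offset=2 (pos 3, char 'c'): match length 3
  offset=3 (pos 2, char 'c'): match length 1
  offset=4 (pos 1, char 'd'): match length 0
  offset=5 (pos 0, char 'c'): match length 3
Longest match has length 3, found at offsets 2, 5; take the smallest, offset 2.
next_char = character at position 5 + 3 = 8 -> 'd'

Best match: offset=2, length=3 (matching 'cdc' starting at position 3)
LZ77 triple: (2, 3, 'd')


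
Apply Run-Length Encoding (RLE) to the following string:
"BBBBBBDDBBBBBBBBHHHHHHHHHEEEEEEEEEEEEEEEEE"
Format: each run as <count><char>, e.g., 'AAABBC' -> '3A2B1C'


Scanning runs left to right:
  i=0: run of 'B' x 6 -> '6B'
  i=6: run of 'D' x 2 -> '2D'
  i=8: run of 'B' x 8 -> '8B'
  i=16: run of 'H' x 9 -> '9H'
  i=25: run of 'E' x 17 -> '17E'

RLE = 6B2D8B9H17E


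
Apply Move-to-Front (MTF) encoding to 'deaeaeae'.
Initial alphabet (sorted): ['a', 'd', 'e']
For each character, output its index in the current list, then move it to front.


MTF encoding:
'd': index 1 in ['a', 'd', 'e'] -> ['d', 'a', 'e']
'e': index 2 in ['d', 'a', 'e'] -> ['e', 'd', 'a']
'a': index 2 in ['e', 'd', 'a'] -> ['a', 'e', 'd']
'e': index 1 in ['a', 'e', 'd'] -> ['e', 'a', 'd']
'a': index 1 in ['e', 'a', 'd'] -> ['a', 'e', 'd']
'e': index 1 in ['a', 'e', 'd'] -> ['e', 'a', 'd']
'a': index 1 in ['e', 'a', 'd'] -> ['a', 'e', 'd']
'e': index 1 in ['a', 'e', 'd'] -> ['e', 'a', 'd']


Output: [1, 2, 2, 1, 1, 1, 1, 1]


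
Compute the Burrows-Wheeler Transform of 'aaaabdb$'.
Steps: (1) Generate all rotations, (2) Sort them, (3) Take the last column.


Rotations (sorted):
  0: $aaaabdb -> last char: b
  1: aaaabdb$ -> last char: $
  2: aaabdb$a -> last char: a
  3: aabdb$aa -> last char: a
  4: abdb$aaa -> last char: a
  5: b$aaaabd -> last char: d
  6: bdb$aaaa -> last char: a
  7: db$aaaab -> last char: b


BWT = b$aaadab


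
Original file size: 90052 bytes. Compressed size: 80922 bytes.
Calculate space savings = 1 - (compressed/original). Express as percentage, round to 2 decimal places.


ratio = compressed/original = 80922/90052 = 0.898614
savings = 1 - ratio = 1 - 0.898614 = 0.101386
as a percentage: 0.101386 * 100 = 10.14%

Space savings = 1 - 80922/90052 = 10.14%


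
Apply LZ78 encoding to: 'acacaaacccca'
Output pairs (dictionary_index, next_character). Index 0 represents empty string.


LZ78 encoding steps:
Dictionary: {0: ''}
Step 1: w='' (idx 0), next='a' -> output (0, 'a'), add 'a' as idx 1
Step 2: w='' (idx 0), next='c' -> output (0, 'c'), add 'c' as idx 2
Step 3: w='a' (idx 1), next='c' -> output (1, 'c'), add 'ac' as idx 3
Step 4: w='a' (idx 1), next='a' -> output (1, 'a'), add 'aa' as idx 4
Step 5: w='ac' (idx 3), next='c' -> output (3, 'c'), add 'acc' as idx 5
Step 6: w='c' (idx 2), next='c' -> output (2, 'c'), add 'cc' as idx 6
Step 7: w='a' (idx 1), end of input -> output (1, '')


Encoded: [(0, 'a'), (0, 'c'), (1, 'c'), (1, 'a'), (3, 'c'), (2, 'c'), (1, '')]


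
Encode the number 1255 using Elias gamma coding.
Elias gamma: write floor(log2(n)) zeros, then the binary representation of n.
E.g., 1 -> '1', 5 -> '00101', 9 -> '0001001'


num_bits = floor(log2(1255)) + 1 = 11
leading_zeros = num_bits - 1 = 10
binary(1255) = 10011100111

Elias gamma(1255) = '0000000000' + '10011100111' = 000000000010011100111 (21 bits)


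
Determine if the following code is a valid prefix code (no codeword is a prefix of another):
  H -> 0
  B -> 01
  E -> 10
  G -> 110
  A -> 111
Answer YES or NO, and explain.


Checking each pair (does one codeword prefix another?):
  H='0' vs B='01': prefix -- VIOLATION

NO -- this is NOT a valid prefix code. H (0) is a prefix of B (01).


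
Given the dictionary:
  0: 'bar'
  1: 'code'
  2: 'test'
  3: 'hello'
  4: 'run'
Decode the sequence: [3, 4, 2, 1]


Look up each index in the dictionary:
  3 -> 'hello'
  4 -> 'run'
  2 -> 'test'
  1 -> 'code'

Decoded: "hello run test code"


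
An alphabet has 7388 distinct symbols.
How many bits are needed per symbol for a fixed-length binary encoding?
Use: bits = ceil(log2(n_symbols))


log2(7388) = 12.851
Bracket: 2^12 = 4096 < 7388 <= 2^13 = 8192
So ceil(log2(7388)) = 13

bits = ceil(log2(7388)) = ceil(12.851) = 13 bits


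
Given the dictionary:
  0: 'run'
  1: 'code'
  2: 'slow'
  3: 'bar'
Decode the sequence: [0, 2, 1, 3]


Look up each index in the dictionary:
  0 -> 'run'
  2 -> 'slow'
  1 -> 'code'
  3 -> 'bar'

Decoded: "run slow code bar"


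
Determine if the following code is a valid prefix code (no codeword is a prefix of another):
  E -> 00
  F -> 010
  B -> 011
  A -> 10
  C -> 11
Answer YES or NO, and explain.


Checking each pair (does one codeword prefix another?):
  E='00' vs F='010': no prefix
  E='00' vs B='011': no prefix
  E='00' vs A='10': no prefix
  E='00' vs C='11': no prefix
  F='010' vs E='00': no prefix
  F='010' vs B='011': no prefix
  F='010' vs A='10': no prefix
  F='010' vs C='11': no prefix
  B='011' vs E='00': no prefix
  B='011' vs F='010': no prefix
  B='011' vs A='10': no prefix
  B='011' vs C='11': no prefix
  A='10' vs E='00': no prefix
  A='10' vs F='010': no prefix
  A='10' vs B='011': no prefix
  A='10' vs C='11': no prefix
  C='11' vs E='00': no prefix
  C='11' vs F='010': no prefix
  C='11' vs B='011': no prefix
  C='11' vs A='10': no prefix
No violation found over all pairs.

YES -- this is a valid prefix code. No codeword is a prefix of any other codeword.
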